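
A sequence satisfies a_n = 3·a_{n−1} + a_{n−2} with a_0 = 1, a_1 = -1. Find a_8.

-2738

With companion matrix T = [[3, 1], [1, 0]], [a_n, a_{n−1}]ᵀ = T·[a_{n−1}, a_{n−2}]ᵀ, so [a_8, a_7]ᵀ = T⁷·[a_1, a_0]ᵀ.
T⁷ = [[3927, 1189], [1189, 360]], giving [a_8, a_7]ᵀ = [[-2738], [-829]].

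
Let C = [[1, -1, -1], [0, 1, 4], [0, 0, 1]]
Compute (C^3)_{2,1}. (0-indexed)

0

C = I + N where N = [[0, -1, -1], [0, 0, 4], [0, 0, 0]] is strictly upper-triangular, so N^3 = 0.
(I + N)^3 = I + 3·N + 3·N^2 = [[1, -3, -15], [0, 1, 12], [0, 0, 1]].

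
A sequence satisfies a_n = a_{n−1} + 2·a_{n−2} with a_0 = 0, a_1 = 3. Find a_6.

63

With companion matrix Q = [[1, 2], [1, 0]], [a_n, a_{n−1}]ᵀ = Q·[a_{n−1}, a_{n−2}]ᵀ, so [a_6, a_5]ᵀ = Q⁵·[a_1, a_0]ᵀ.
Q⁵ = [[21, 22], [11, 10]], giving [a_6, a_5]ᵀ = [[63], [33]].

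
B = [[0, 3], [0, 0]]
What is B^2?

B is strictly triangular, hence nilpotent: B^2 = 0, so B^2 = 0.

[[0, 0], [0, 0]]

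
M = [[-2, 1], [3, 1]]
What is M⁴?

[[52, -11], [-33, 19]]

M² = [[7, -1], [-3, 4]]
M³ = [[-17, 6], [18, 1]]
M⁴ = [[52, -11], [-33, 19]]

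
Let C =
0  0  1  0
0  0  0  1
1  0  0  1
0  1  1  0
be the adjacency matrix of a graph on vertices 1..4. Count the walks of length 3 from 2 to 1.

1

The number of length-3 walks from vertex 2 to vertex 1 is entry (2,1) of C^3, where C is the adjacency matrix.
C^2 = [[1, 0, 0, 1], [0, 1, 1, 0], [0, 1, 2, 0], [1, 0, 0, 2]]
C^3 = [[0, 1, 2, 0], [1, 0, 0, 2], [2, 0, 0, 3], [0, 2, 3, 0]]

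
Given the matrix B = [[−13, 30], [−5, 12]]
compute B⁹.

tr B = −1 and det B = −6, so the characteristic polynomial is λ² − (−1)λ + (−6) with roots −3 and 2.
Eigenvectors give P = [[3, 2], [1, 1]] with P⁻¹ = [[1, −2], [−1, 3]], and B = P·diag(−3, 2)·P⁻¹.
Then B⁹ = P·diag(−19683, 512)·P⁻¹ = [[−59049, 1024], [−19683, 512]] · [[1, −2], [−1, 3]] = [[−60073, 121170], [−20195, 40902]].

[[−60073, 121170], [−20195, 40902]]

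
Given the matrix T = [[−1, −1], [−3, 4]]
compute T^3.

[[5, −16], [−48, 85]]

T^2 = [[4, −3], [−9, 19]]
T^3 = [[5, −16], [−48, 85]]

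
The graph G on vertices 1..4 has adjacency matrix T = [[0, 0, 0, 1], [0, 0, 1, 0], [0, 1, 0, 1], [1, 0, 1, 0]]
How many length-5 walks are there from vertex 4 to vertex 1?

5

The number of length-5 walks from vertex 4 to vertex 1 is entry (4,1) of T⁵, where T is the adjacency matrix.
T² = [[1, 0, 1, 0], [0, 1, 0, 1], [1, 0, 2, 0], [0, 1, 0, 2]]
T³ = [[0, 1, 0, 2], [1, 0, 2, 0], [0, 2, 0, 3], [2, 0, 3, 0]]
T⁴ = [[2, 0, 3, 0], [0, 2, 0, 3], [3, 0, 5, 0], [0, 3, 0, 5]]
T⁵ = [[0, 3, 0, 5], [3, 0, 5, 0], [0, 5, 0, 8], [5, 0, 8, 0]]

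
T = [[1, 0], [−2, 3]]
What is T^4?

[[1, 0], [−80, 81]]

tr T = 4 and det T = 3, so the characteristic polynomial is λ² − (4)λ + (3) with roots 3 and 1.
Eigenvectors give P = [[0, −1], [−1, −1]] with P⁻¹ = [[1, −1], [−1, 0]], and T = P·diag(3, 1)·P⁻¹.
Then T^4 = P·diag(81, 1)·P⁻¹ = [[0, −1], [−81, −1]] · [[1, −1], [−1, 0]] = [[1, 0], [−80, 81]].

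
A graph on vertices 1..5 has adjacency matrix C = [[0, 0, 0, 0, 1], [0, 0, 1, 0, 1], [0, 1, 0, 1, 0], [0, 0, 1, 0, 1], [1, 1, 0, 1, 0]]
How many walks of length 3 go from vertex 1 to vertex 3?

The number of length-3 walks from vertex 1 to vertex 3 is entry (1,3) of C³, where C is the adjacency matrix.
C² = [[1, 1, 0, 1, 0], [1, 2, 0, 2, 0], [0, 0, 2, 0, 2], [1, 2, 0, 2, 0], [0, 0, 2, 0, 3]]
C³ = [[0, 0, 2, 0, 3], [0, 0, 4, 0, 5], [2, 4, 0, 4, 0], [0, 0, 4, 0, 5], [3, 5, 0, 5, 0]]

2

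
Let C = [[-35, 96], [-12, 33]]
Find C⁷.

tr C = -2 and det C = -3, so the characteristic polynomial is λ² − (-2)λ + (-3) with roots 1 and -3.
Eigenvectors give P = [[8, -3], [3, -1]] with P⁻¹ = [[-1, 3], [-3, 8]], and C = P·diag(1, -3)·P⁻¹.
Then C⁷ = P·diag(1, -2187)·P⁻¹ = [[8, 6561], [3, 2187]] · [[-1, 3], [-3, 8]] = [[-19691, 52512], [-6564, 17505]].

[[-19691, 52512], [-6564, 17505]]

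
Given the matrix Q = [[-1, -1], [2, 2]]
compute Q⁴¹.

[[-1, -1], [2, 2]]

Q² = Q (a projection; rank 1, trace 1), so Q⁴¹ = Q.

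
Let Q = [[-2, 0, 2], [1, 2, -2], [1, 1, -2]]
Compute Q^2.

[[6, 2, -8], [-2, 2, 2], [-3, 0, 4]]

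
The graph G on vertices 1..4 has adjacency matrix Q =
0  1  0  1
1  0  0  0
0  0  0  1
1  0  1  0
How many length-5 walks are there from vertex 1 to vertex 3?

The number of length-5 walks from vertex 1 to vertex 3 is entry (1,3) of Q⁵, where Q is the adjacency matrix.
Q² = [[2, 0, 1, 0], [0, 1, 0, 1], [1, 0, 1, 0], [0, 1, 0, 2]]
Q³ = [[0, 2, 0, 3], [2, 0, 1, 0], [0, 1, 0, 2], [3, 0, 2, 0]]
Q⁴ = [[5, 0, 3, 0], [0, 2, 0, 3], [3, 0, 2, 0], [0, 3, 0, 5]]
Q⁵ = [[0, 5, 0, 8], [5, 0, 3, 0], [0, 3, 0, 5], [8, 0, 5, 0]]

0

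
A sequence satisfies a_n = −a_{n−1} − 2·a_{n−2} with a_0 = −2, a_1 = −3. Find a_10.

With companion matrix Q = [[−1, −2], [1, 0]], [a_n, a_{n−1}]ᵀ = Q·[a_{n−1}, a_{n−2}]ᵀ, so [a_10, a_9]ᵀ = Q⁹·[a_1, a_0]ᵀ.
Q⁹ = [[11, 34], [−17, −6]], giving [a_10, a_9]ᵀ = [[−101], [63]].

−101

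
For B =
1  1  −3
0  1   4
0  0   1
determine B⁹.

B = I + N where N = [[0, 1, −3], [0, 0, 4], [0, 0, 0]] is strictly upper-triangular, so N³ = 0.
(I + N)⁹ = I + 9·N + 36·N² = [[1, 9, 117], [0, 1, 36], [0, 0, 1]].

[[1, 9, 117], [0, 1, 36], [0, 0, 1]]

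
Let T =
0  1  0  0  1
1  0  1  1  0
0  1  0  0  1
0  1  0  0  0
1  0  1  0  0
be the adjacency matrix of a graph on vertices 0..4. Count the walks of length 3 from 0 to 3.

The number of length-3 walks from vertex 0 to vertex 3 is entry (0,3) of T³, where T is the adjacency matrix.
T² = [[2, 0, 2, 1, 0], [0, 3, 0, 0, 2], [2, 0, 2, 1, 0], [1, 0, 1, 1, 0], [0, 2, 0, 0, 2]]
T³ = [[0, 5, 0, 0, 4], [5, 0, 5, 3, 0], [0, 5, 0, 0, 4], [0, 3, 0, 0, 2], [4, 0, 4, 2, 0]]

0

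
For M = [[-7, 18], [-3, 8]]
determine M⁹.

tr M = 1 and det M = -2, so the characteristic polynomial is λ² − (1)λ + (-2) with roots -1 and 2.
Eigenvectors give P = [[-3, 2], [-1, 1]] with P⁻¹ = [[-1, 2], [-1, 3]], and M = P·diag(-1, 2)·P⁻¹.
Then M⁹ = P·diag(-1, 512)·P⁻¹ = [[3, 1024], [1, 512]] · [[-1, 2], [-1, 3]] = [[-1027, 3078], [-513, 1538]].

[[-1027, 3078], [-513, 1538]]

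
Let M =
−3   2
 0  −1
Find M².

[[9, −8], [0, 1]]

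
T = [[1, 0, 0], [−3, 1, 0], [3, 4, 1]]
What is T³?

[[1, 0, 0], [−9, 1, 0], [−27, 12, 1]]

T = I + N where N = [[0, 0, 0], [−3, 0, 0], [3, 4, 0]] is strictly lower-triangular, so N³ = 0.
(I + N)³ = I + 3·N + 3·N² = [[1, 0, 0], [−9, 1, 0], [−27, 12, 1]].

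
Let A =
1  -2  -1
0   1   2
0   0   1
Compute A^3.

A = I + N where N = [[0, -2, -1], [0, 0, 2], [0, 0, 0]] is strictly upper-triangular, so N^3 = 0.
(I + N)^3 = I + 3·N + 3·N^2 = [[1, -6, -15], [0, 1, 6], [0, 0, 1]].

[[1, -6, -15], [0, 1, 6], [0, 0, 1]]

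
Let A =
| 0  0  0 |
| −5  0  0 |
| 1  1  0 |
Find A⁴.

[[0, 0, 0], [0, 0, 0], [0, 0, 0]]

A is strictly triangular, hence nilpotent: A³ = 0, so A⁴ = 0.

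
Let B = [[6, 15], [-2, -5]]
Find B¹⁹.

[[6, 15], [-2, -5]]

B² = B (a projection; rank 1, trace 1), so B¹⁹ = B.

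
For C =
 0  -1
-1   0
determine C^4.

C² = I (check: tr C = 0 and det C = -1), so C^4 = I since 4 is even.

[[1, 0], [0, 1]]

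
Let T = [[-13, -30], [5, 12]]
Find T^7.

[[-6817, -13890], [2315, 4758]]

tr T = -1 and det T = -6, so the characteristic polynomial is λ² − (-1)λ + (-6) with roots 2 and -3.
Eigenvectors give P = [[-2, -3], [1, 1]] with P⁻¹ = [[1, 3], [-1, -2]], and T = P·diag(2, -3)·P⁻¹.
Then T^7 = P·diag(128, -2187)·P⁻¹ = [[-256, 6561], [128, -2187]] · [[1, 3], [-1, -2]] = [[-6817, -13890], [2315, 4758]].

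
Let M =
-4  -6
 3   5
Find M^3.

tr M = 1 and det M = -2, so the characteristic polynomial is λ² − (1)λ + (-2) with roots 2 and -1.
Eigenvectors give P = [[-1, -2], [1, 1]] with P⁻¹ = [[1, 2], [-1, -1]], and M = P·diag(2, -1)·P⁻¹.
Then M^3 = P·diag(8, -1)·P⁻¹ = [[-8, 2], [8, -1]] · [[1, 2], [-1, -1]] = [[-10, -18], [9, 17]].

[[-10, -18], [9, 17]]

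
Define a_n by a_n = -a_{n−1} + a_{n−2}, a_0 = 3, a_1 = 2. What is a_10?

With companion matrix T = [[-1, 1], [1, 0]], [a_n, a_{n−1}]ᵀ = T·[a_{n−1}, a_{n−2}]ᵀ, so [a_10, a_9]ᵀ = T⁹·[a_1, a_0]ᵀ.
T⁹ = [[-55, 34], [34, -21]], giving [a_10, a_9]ᵀ = [[-8], [5]].

-8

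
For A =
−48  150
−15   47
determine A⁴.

[[666, −1950], [195, −569]]

tr A = −1 and det A = −6, so the characteristic polynomial is λ² − (−1)λ + (−6) with roots −3 and 2.
Eigenvectors give P = [[10, 3], [3, 1]] with P⁻¹ = [[1, −3], [−3, 10]], and A = P·diag(−3, 2)·P⁻¹.
Then A⁴ = P·diag(81, 16)·P⁻¹ = [[810, 48], [243, 16]] · [[1, −3], [−3, 10]] = [[666, −1950], [195, −569]].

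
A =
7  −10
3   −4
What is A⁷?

[[763, −1270], [381, −634]]

tr A = 3 and det A = 2, so the characteristic polynomial is λ² − (3)λ + (2) with roots 1 and 2.
Eigenvectors give P = [[5, 2], [3, 1]] with P⁻¹ = [[−1, 2], [3, −5]], and A = P·diag(1, 2)·P⁻¹.
Then A⁷ = P·diag(1, 128)·P⁻¹ = [[5, 256], [3, 128]] · [[−1, 2], [3, −5]] = [[763, −1270], [381, −634]].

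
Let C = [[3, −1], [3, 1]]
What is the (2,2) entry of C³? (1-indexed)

C² = [[6, −4], [12, −2]]
C³ = [[6, −10], [30, −14]]

−14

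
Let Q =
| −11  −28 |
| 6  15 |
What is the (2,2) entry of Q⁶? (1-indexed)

5097

tr Q = 4 and det Q = 3, so the characteristic polynomial is λ² − (4)λ + (3) with roots 1 and 3.
Eigenvectors give P = [[7, −2], [−3, 1]] with P⁻¹ = [[1, 2], [3, 7]], and Q = P·diag(1, 3)·P⁻¹.
Then Q⁶ = P·diag(1, 729)·P⁻¹ = [[7, −1458], [−3, 729]] · [[1, 2], [3, 7]] = [[−4367, −10192], [2184, 5097]].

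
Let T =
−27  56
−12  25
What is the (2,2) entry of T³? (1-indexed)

169

tr T = −2 and det T = −3, so the characteristic polynomial is λ² − (−2)λ + (−3) with roots −3 and 1.
Eigenvectors give P = [[−7, 2], [−3, 1]] with P⁻¹ = [[−1, 2], [−3, 7]], and T = P·diag(−3, 1)·P⁻¹.
Then T³ = P·diag(−27, 1)·P⁻¹ = [[189, 2], [81, 1]] · [[−1, 2], [−3, 7]] = [[−195, 392], [−84, 169]].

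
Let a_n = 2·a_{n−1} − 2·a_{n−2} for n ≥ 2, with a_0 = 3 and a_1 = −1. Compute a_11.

−224

With companion matrix C = [[2, −2], [1, 0]], [a_n, a_{n−1}]ᵀ = C·[a_{n−1}, a_{n−2}]ᵀ, so [a_11, a_10]ᵀ = C¹⁰·[a_1, a_0]ᵀ.
C¹⁰ = [[32, −64], [32, −32]], giving [a_11, a_10]ᵀ = [[−224], [−128]].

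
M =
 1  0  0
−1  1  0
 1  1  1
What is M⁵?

M = I + N where N = [[0, 0, 0], [−1, 0, 0], [1, 1, 0]] is strictly lower-triangular, so N³ = 0.
(I + N)⁵ = I + 5·N + 10·N² = [[1, 0, 0], [−5, 1, 0], [−5, 5, 1]].

[[1, 0, 0], [−5, 1, 0], [−5, 5, 1]]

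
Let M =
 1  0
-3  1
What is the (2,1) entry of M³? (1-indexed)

-9

M = I + N where N = [[0, 0], [-3, 0]] is strictly lower-triangular, so N² = 0.
(I + N)³ = I + 3·N = [[1, 0], [-9, 1]].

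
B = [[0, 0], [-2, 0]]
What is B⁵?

[[0, 0], [0, 0]]

B is strictly triangular, hence nilpotent: B² = 0, so B⁵ = 0.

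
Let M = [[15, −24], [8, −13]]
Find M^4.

[[321, −480], [160, −239]]

tr M = 2 and det M = −3, so the characteristic polynomial is λ² − (2)λ + (−3) with roots 3 and −1.
Eigenvectors give P = [[2, −3], [1, −2]] with P⁻¹ = [[2, −3], [1, −2]], and M = P·diag(3, −1)·P⁻¹.
Then M^4 = P·diag(81, 1)·P⁻¹ = [[162, −3], [81, −2]] · [[2, −3], [1, −2]] = [[321, −480], [160, −239]].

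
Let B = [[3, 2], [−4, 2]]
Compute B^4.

[[−199, −30], [60, −184]]

B^2 = [[1, 10], [−20, −4]]
B^3 = [[−37, 22], [−44, −48]]
B^4 = [[−199, −30], [60, −184]]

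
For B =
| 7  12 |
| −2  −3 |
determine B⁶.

tr B = 4 and det B = 3, so the characteristic polynomial is λ² − (4)λ + (3) with roots 1 and 3.
Eigenvectors give P = [[2, −3], [−1, 1]] with P⁻¹ = [[−1, −3], [−1, −2]], and B = P·diag(1, 3)·P⁻¹.
Then B⁶ = P·diag(1, 729)·P⁻¹ = [[2, −2187], [−1, 729]] · [[−1, −3], [−1, −2]] = [[2185, 4368], [−728, −1455]].

[[2185, 4368], [−728, −1455]]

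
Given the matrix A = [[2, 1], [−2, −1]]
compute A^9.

[[2, 1], [−2, −1]]

A² = A (a projection; rank 1, trace 1), so A^9 = A.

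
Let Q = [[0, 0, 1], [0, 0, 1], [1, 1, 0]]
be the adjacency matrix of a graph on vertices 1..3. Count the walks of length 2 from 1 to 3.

The number of length-2 walks from vertex 1 to vertex 3 is entry (1,3) of Q^2, where Q is the adjacency matrix.
Q^2 = [[1, 1, 0], [1, 1, 0], [0, 0, 2]]

0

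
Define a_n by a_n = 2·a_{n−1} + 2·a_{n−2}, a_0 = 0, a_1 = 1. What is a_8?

With companion matrix C = [[2, 2], [1, 0]], [a_n, a_{n−1}]ᵀ = C·[a_{n−1}, a_{n−2}]ᵀ, so [a_8, a_7]ᵀ = C⁷·[a_1, a_0]ᵀ.
C⁷ = [[896, 656], [328, 240]], giving [a_8, a_7]ᵀ = [[896], [328]].

896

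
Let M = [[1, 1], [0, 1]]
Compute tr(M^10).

M = I + N where N = [[0, 1], [0, 0]] is strictly upper-triangular, so N^2 = 0.
(I + N)^10 = I + 10·N = [[1, 10], [0, 1]].

2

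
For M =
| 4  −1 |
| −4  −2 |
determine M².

[[20, −2], [−8, 8]]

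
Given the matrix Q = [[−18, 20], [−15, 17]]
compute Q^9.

tr Q = −1 and det Q = −6, so the characteristic polynomial is λ² − (−1)λ + (−6) with roots −3 and 2.
Eigenvectors give P = [[4, 1], [3, 1]] with P⁻¹ = [[1, −1], [−3, 4]], and Q = P·diag(−3, 2)·P⁻¹.
Then Q^9 = P·diag(−19683, 512)·P⁻¹ = [[−78732, 512], [−59049, 512]] · [[1, −1], [−3, 4]] = [[−80268, 80780], [−60585, 61097]].

[[−80268, 80780], [−60585, 61097]]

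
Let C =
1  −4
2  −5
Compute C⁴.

[[−79, 160], [−80, 161]]

tr C = −4 and det C = 3, so the characteristic polynomial is λ² − (−4)λ + (3) with roots −1 and −3.
Eigenvectors give P = [[2, 1], [1, 1]] with P⁻¹ = [[1, −1], [−1, 2]], and C = P·diag(−1, −3)·P⁻¹.
Then C⁴ = P·diag(1, 81)·P⁻¹ = [[2, 81], [1, 81]] · [[1, −1], [−1, 2]] = [[−79, 160], [−80, 161]].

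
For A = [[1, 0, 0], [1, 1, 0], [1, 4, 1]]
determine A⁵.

A = I + N where N = [[0, 0, 0], [1, 0, 0], [1, 4, 0]] is strictly lower-triangular, so N³ = 0.
(I + N)⁵ = I + 5·N + 10·N² = [[1, 0, 0], [5, 1, 0], [45, 20, 1]].

[[1, 0, 0], [5, 1, 0], [45, 20, 1]]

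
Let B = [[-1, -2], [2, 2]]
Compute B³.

[[-1, 2], [-2, -4]]

B² = [[-3, -2], [2, 0]]
B³ = [[-1, 2], [-2, -4]]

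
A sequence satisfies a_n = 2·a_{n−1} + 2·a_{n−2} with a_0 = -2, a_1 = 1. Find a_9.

With companion matrix B = [[2, 2], [1, 0]], [a_n, a_{n−1}]ᵀ = B·[a_{n−1}, a_{n−2}]ᵀ, so [a_9, a_8]ᵀ = B⁸·[a_1, a_0]ᵀ.
B⁸ = [[2448, 1792], [896, 656]], giving [a_9, a_8]ᵀ = [[-1136], [-416]].

-1136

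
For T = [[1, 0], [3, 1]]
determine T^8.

[[1, 0], [24, 1]]

T = I + N where N = [[0, 0], [3, 0]] is strictly lower-triangular, so N^2 = 0.
(I + N)^8 = I + 8·N = [[1, 0], [24, 1]].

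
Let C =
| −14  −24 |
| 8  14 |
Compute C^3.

[[−56, −96], [32, 56]]

tr C = 0 and det C = −4, so the characteristic polynomial is λ² − (0)λ + (−4) with roots 2 and −2.
Eigenvectors give P = [[−3, −2], [2, 1]] with P⁻¹ = [[1, 2], [−2, −3]], and C = P·diag(2, −2)·P⁻¹.
Then C^3 = P·diag(8, −8)·P⁻¹ = [[−24, 16], [16, −8]] · [[1, 2], [−2, −3]] = [[−56, −96], [32, 56]].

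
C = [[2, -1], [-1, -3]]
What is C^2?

[[5, 1], [1, 10]]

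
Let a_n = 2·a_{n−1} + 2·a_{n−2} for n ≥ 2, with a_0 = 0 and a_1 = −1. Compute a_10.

−6688

With companion matrix M = [[2, 2], [1, 0]], [a_n, a_{n−1}]ᵀ = M·[a_{n−1}, a_{n−2}]ᵀ, so [a_10, a_9]ᵀ = M⁹·[a_1, a_0]ᵀ.
M⁹ = [[6688, 4896], [2448, 1792]], giving [a_10, a_9]ᵀ = [[−6688], [−2448]].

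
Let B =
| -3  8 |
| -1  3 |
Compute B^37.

B² = I (check: tr B = 0 and det B = -1), so B^37 = B since 37 is odd.

[[-3, 8], [-1, 3]]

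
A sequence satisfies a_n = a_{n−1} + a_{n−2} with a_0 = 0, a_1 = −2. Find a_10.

With companion matrix M = [[1, 1], [1, 0]], [a_n, a_{n−1}]ᵀ = M·[a_{n−1}, a_{n−2}]ᵀ, so [a_10, a_9]ᵀ = M^9·[a_1, a_0]ᵀ.
M^9 = [[55, 34], [34, 21]], giving [a_10, a_9]ᵀ = [[−110], [−68]].

−110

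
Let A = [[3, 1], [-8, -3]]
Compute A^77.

[[3, 1], [-8, -3]]

A² = I (check: tr A = 0 and det A = -1), so A^77 = A since 77 is odd.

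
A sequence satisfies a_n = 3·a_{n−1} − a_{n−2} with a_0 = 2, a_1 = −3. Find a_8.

−3715

With companion matrix A = [[3, −1], [1, 0]], [a_n, a_{n−1}]ᵀ = A·[a_{n−1}, a_{n−2}]ᵀ, so [a_8, a_7]ᵀ = A⁷·[a_1, a_0]ᵀ.
A⁷ = [[987, −377], [377, −144]], giving [a_8, a_7]ᵀ = [[−3715], [−1419]].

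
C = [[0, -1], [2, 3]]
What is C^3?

tr C = 3 and det C = 2, so the characteristic polynomial is λ² − (3)λ + (2) with roots 1 and 2.
Eigenvectors give P = [[1, -1], [-1, 2]] with P⁻¹ = [[2, 1], [1, 1]], and C = P·diag(1, 2)·P⁻¹.
Then C^3 = P·diag(1, 8)·P⁻¹ = [[1, -8], [-1, 16]] · [[2, 1], [1, 1]] = [[-6, -7], [14, 15]].

[[-6, -7], [14, 15]]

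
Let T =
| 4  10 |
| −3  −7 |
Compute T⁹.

[[2554, 5110], [−1533, −3067]]

tr T = −3 and det T = 2, so the characteristic polynomial is λ² − (−3)λ + (2) with roots −1 and −2.
Eigenvectors give P = [[−2, −5], [1, 3]] with P⁻¹ = [[−3, −5], [1, 2]], and T = P·diag(−1, −2)·P⁻¹.
Then T⁹ = P·diag(−1, −512)·P⁻¹ = [[2, 2560], [−1, −1536]] · [[−3, −5], [1, 2]] = [[2554, 5110], [−1533, −3067]].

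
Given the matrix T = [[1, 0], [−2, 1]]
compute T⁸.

T = I + N where N = [[0, 0], [−2, 0]] is strictly lower-triangular, so N² = 0.
(I + N)⁸ = I + 8·N = [[1, 0], [−16, 1]].

[[1, 0], [−16, 1]]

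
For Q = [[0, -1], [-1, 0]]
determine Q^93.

Q² = I (check: tr Q = 0 and det Q = -1), so Q^93 = Q since 93 is odd.

[[0, -1], [-1, 0]]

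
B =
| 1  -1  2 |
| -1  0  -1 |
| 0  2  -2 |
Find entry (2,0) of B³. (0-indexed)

B² = [[2, 3, -1], [-1, -1, 0], [-2, -4, 2]]
B³ = [[-1, -4, 3], [0, 1, -1], [2, 6, -4]]

2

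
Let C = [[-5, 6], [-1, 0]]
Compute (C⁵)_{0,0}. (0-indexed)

tr C = -5 and det C = 6, so the characteristic polynomial is λ² − (-5)λ + (6) with roots -2 and -3.
Eigenvectors give P = [[2, -3], [1, -1]] with P⁻¹ = [[-1, 3], [-1, 2]], and C = P·diag(-2, -3)·P⁻¹.
Then C⁵ = P·diag(-32, -243)·P⁻¹ = [[-64, 729], [-32, 243]] · [[-1, 3], [-1, 2]] = [[-665, 1266], [-211, 390]].

-665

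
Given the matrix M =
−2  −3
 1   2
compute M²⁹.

[[−2, −3], [1, 2]]

M² = I (check: tr M = 0 and det M = −1), so M²⁹ = M since 29 is odd.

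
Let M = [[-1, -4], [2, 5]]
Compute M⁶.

tr M = 4 and det M = 3, so the characteristic polynomial is λ² − (4)λ + (3) with roots 1 and 3.
Eigenvectors give P = [[-2, -1], [1, 1]] with P⁻¹ = [[-1, -1], [1, 2]], and M = P·diag(1, 3)·P⁻¹.
Then M⁶ = P·diag(1, 729)·P⁻¹ = [[-2, -729], [1, 729]] · [[-1, -1], [1, 2]] = [[-727, -1456], [728, 1457]].

[[-727, -1456], [728, 1457]]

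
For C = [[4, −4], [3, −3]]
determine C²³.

[[4, −4], [3, −3]]

C² = C (a projection; rank 1, trace 1), so C²³ = C.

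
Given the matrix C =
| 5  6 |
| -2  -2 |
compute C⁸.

tr C = 3 and det C = 2, so the characteristic polynomial is λ² − (3)λ + (2) with roots 1 and 2.
Eigenvectors give P = [[-3, -2], [2, 1]] with P⁻¹ = [[1, 2], [-2, -3]], and C = P·diag(1, 2)·P⁻¹.
Then C⁸ = P·diag(1, 256)·P⁻¹ = [[-3, -512], [2, 256]] · [[1, 2], [-2, -3]] = [[1021, 1530], [-510, -764]].

[[1021, 1530], [-510, -764]]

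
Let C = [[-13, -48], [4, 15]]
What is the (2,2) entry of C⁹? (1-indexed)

78735

tr C = 2 and det C = -3, so the characteristic polynomial is λ² − (2)λ + (-3) with roots -1 and 3.
Eigenvectors give P = [[4, -3], [-1, 1]] with P⁻¹ = [[1, 3], [1, 4]], and C = P·diag(-1, 3)·P⁻¹.
Then C⁹ = P·diag(-1, 19683)·P⁻¹ = [[-4, -59049], [1, 19683]] · [[1, 3], [1, 4]] = [[-59053, -236208], [19684, 78735]].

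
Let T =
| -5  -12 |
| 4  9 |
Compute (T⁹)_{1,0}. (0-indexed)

tr T = 4 and det T = 3, so the characteristic polynomial is λ² − (4)λ + (3) with roots 1 and 3.
Eigenvectors give P = [[-2, -3], [1, 2]] with P⁻¹ = [[-2, -3], [1, 2]], and T = P·diag(1, 3)·P⁻¹.
Then T⁹ = P·diag(1, 19683)·P⁻¹ = [[-2, -59049], [1, 39366]] · [[-2, -3], [1, 2]] = [[-59045, -118092], [39364, 78729]].

39364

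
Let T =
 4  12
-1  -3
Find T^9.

[[4, 12], [-1, -3]]

T² = T (a projection; rank 1, trace 1), so T^9 = T.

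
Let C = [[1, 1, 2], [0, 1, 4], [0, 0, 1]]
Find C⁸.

C = I + N where N = [[0, 1, 2], [0, 0, 4], [0, 0, 0]] is strictly upper-triangular, so N³ = 0.
(I + N)⁸ = I + 8·N + 28·N² = [[1, 8, 128], [0, 1, 32], [0, 0, 1]].

[[1, 8, 128], [0, 1, 32], [0, 0, 1]]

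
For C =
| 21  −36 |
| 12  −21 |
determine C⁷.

tr C = 0 and det C = −9, so the characteristic polynomial is λ² − (0)λ + (−9) with roots 3 and −3.
Eigenvectors give P = [[2, −3], [1, −2]] with P⁻¹ = [[2, −3], [1, −2]], and C = P·diag(3, −3)·P⁻¹.
Then C⁷ = P·diag(2187, −2187)·P⁻¹ = [[4374, 6561], [2187, 4374]] · [[2, −3], [1, −2]] = [[15309, −26244], [8748, −15309]].

[[15309, −26244], [8748, −15309]]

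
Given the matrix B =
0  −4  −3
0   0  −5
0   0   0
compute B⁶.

B is strictly triangular, hence nilpotent: B³ = 0, so B⁶ = 0.

[[0, 0, 0], [0, 0, 0], [0, 0, 0]]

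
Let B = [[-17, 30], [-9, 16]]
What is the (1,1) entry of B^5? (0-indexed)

166

tr B = -1 and det B = -2, so the characteristic polynomial is λ² − (-1)λ + (-2) with roots -2 and 1.
Eigenvectors give P = [[2, -5], [1, -3]] with P⁻¹ = [[3, -5], [1, -2]], and B = P·diag(-2, 1)·P⁻¹.
Then B^5 = P·diag(-32, 1)·P⁻¹ = [[-64, -5], [-32, -3]] · [[3, -5], [1, -2]] = [[-197, 330], [-99, 166]].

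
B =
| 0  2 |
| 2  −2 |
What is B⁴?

[[32, −48], [−48, 80]]

B² = [[4, −4], [−4, 8]]
B³ = [[−8, 16], [16, −24]]
B⁴ = [[32, −48], [−48, 80]]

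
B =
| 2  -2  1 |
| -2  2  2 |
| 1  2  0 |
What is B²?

[[9, -6, -2], [-6, 12, 2], [-2, 2, 5]]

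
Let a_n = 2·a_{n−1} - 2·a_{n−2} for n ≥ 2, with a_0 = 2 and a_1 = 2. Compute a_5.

With companion matrix B = [[2, -2], [1, 0]], [a_n, a_{n−1}]ᵀ = B·[a_{n−1}, a_{n−2}]ᵀ, so [a_5, a_4]ᵀ = B⁴·[a_1, a_0]ᵀ.
B⁴ = [[-4, 0], [0, -4]], giving [a_5, a_4]ᵀ = [[-8], [-8]].

-8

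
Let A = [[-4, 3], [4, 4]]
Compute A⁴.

[[784, 0], [0, 784]]

A² = [[28, 0], [0, 28]]
A³ = [[-112, 84], [112, 112]]
A⁴ = [[784, 0], [0, 784]]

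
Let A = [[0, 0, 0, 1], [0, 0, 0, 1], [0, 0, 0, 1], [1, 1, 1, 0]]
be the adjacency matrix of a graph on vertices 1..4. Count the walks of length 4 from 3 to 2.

The number of length-4 walks from vertex 3 to vertex 2 is entry (3,2) of A^4, where A is the adjacency matrix.
A^2 = [[1, 1, 1, 0], [1, 1, 1, 0], [1, 1, 1, 0], [0, 0, 0, 3]]
A^3 = [[0, 0, 0, 3], [0, 0, 0, 3], [0, 0, 0, 3], [3, 3, 3, 0]]
A^4 = [[3, 3, 3, 0], [3, 3, 3, 0], [3, 3, 3, 0], [0, 0, 0, 9]]

3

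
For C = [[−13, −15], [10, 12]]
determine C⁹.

tr C = −1 and det C = −6, so the characteristic polynomial is λ² − (−1)λ + (−6) with roots 2 and −3.
Eigenvectors give P = [[1, −3], [−1, 2]] with P⁻¹ = [[−2, −3], [−1, −1]], and C = P·diag(2, −3)·P⁻¹.
Then C⁹ = P·diag(512, −19683)·P⁻¹ = [[512, 59049], [−512, −39366]] · [[−2, −3], [−1, −1]] = [[−60073, −60585], [40390, 40902]].

[[−60073, −60585], [40390, 40902]]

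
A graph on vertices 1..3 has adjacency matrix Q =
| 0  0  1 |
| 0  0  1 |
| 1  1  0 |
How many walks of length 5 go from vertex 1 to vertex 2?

0

The number of length-5 walks from vertex 1 to vertex 2 is entry (1,2) of Q⁵, where Q is the adjacency matrix.
Q² = [[1, 1, 0], [1, 1, 0], [0, 0, 2]]
Q³ = [[0, 0, 2], [0, 0, 2], [2, 2, 0]]
Q⁴ = [[2, 2, 0], [2, 2, 0], [0, 0, 4]]
Q⁵ = [[0, 0, 4], [0, 0, 4], [4, 4, 0]]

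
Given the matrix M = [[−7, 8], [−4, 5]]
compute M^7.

tr M = −2 and det M = −3, so the characteristic polynomial is λ² − (−2)λ + (−3) with roots −3 and 1.
Eigenvectors give P = [[2, 1], [1, 1]] with P⁻¹ = [[1, −1], [−1, 2]], and M = P·diag(−3, 1)·P⁻¹.
Then M^7 = P·diag(−2187, 1)·P⁻¹ = [[−4374, 1], [−2187, 1]] · [[1, −1], [−1, 2]] = [[−4375, 4376], [−2188, 2189]].

[[−4375, 4376], [−2188, 2189]]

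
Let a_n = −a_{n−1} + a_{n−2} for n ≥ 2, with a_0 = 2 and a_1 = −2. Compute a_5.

With companion matrix T = [[−1, 1], [1, 0]], [a_n, a_{n−1}]ᵀ = T·[a_{n−1}, a_{n−2}]ᵀ, so [a_5, a_4]ᵀ = T⁴·[a_1, a_0]ᵀ.
T⁴ = [[5, −3], [−3, 2]], giving [a_5, a_4]ᵀ = [[−16], [10]].

−16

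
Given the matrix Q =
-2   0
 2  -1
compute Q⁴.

Q² = [[4, 0], [-6, 1]]
Q³ = [[-8, 0], [14, -1]]
Q⁴ = [[16, 0], [-30, 1]]

[[16, 0], [-30, 1]]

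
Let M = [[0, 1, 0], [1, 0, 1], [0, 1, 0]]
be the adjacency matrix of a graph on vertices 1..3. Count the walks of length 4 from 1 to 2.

0

The number of length-4 walks from vertex 1 to vertex 2 is entry (1,2) of M⁴, where M is the adjacency matrix.
M² = [[1, 0, 1], [0, 2, 0], [1, 0, 1]]
M³ = [[0, 2, 0], [2, 0, 2], [0, 2, 0]]
M⁴ = [[2, 0, 2], [0, 4, 0], [2, 0, 2]]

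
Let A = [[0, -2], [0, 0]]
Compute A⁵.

A is strictly triangular, hence nilpotent: A² = 0, so A⁵ = 0.

[[0, 0], [0, 0]]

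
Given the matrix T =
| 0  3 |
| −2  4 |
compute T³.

[[−24, 30], [−20, 16]]

T² = [[−6, 12], [−8, 10]]
T³ = [[−24, 30], [−20, 16]]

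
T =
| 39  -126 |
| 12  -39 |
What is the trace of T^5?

0

tr T = 0 and det T = -9, so the characteristic polynomial is λ² − (0)λ + (-9) with roots 3 and -3.
Eigenvectors give P = [[7, 3], [2, 1]] with P⁻¹ = [[1, -3], [-2, 7]], and T = P·diag(3, -3)·P⁻¹.
Then T^5 = P·diag(243, -243)·P⁻¹ = [[1701, -729], [486, -243]] · [[1, -3], [-2, 7]] = [[3159, -10206], [972, -3159]].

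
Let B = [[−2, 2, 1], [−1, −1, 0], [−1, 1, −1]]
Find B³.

[[6, 4, 4], [−4, 6, 4], [0, 8, 2]]

B² = [[1, −5, −3], [3, −1, −1], [2, −4, 0]]
B³ = [[6, 4, 4], [−4, 6, 4], [0, 8, 2]]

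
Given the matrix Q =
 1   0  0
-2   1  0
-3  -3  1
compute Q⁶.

[[1, 0, 0], [-12, 1, 0], [72, -18, 1]]

Q = I + N where N = [[0, 0, 0], [-2, 0, 0], [-3, -3, 0]] is strictly lower-triangular, so N³ = 0.
(I + N)⁶ = I + 6·N + 15·N² = [[1, 0, 0], [-12, 1, 0], [72, -18, 1]].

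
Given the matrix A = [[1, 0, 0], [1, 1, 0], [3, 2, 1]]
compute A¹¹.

A = I + N where N = [[0, 0, 0], [1, 0, 0], [3, 2, 0]] is strictly lower-triangular, so N³ = 0.
(I + N)¹¹ = I + 11·N + 55·N² = [[1, 0, 0], [11, 1, 0], [143, 22, 1]].

[[1, 0, 0], [11, 1, 0], [143, 22, 1]]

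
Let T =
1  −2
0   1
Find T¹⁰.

T = I + N where N = [[0, −2], [0, 0]] is strictly upper-triangular, so N² = 0.
(I + N)¹⁰ = I + 10·N = [[1, −20], [0, 1]].

[[1, −20], [0, 1]]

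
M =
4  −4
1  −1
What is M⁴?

[[108, −108], [27, −27]]

M² = [[12, −12], [3, −3]]
M³ = [[36, −36], [9, −9]]
M⁴ = [[108, −108], [27, −27]]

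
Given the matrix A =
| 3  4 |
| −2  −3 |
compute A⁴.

[[1, 0], [0, 1]]

A² = I (check: tr A = 0 and det A = −1), so A⁴ = I since 4 is even.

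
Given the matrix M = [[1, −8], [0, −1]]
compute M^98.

M² = I (check: tr M = 0 and det M = −1), so M^98 = I since 98 is even.

[[1, 0], [0, 1]]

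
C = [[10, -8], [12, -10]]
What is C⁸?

[[256, 0], [0, 256]]

tr C = 0 and det C = -4, so the characteristic polynomial is λ² − (0)λ + (-4) with roots -2 and 2.
Eigenvectors give P = [[2, -1], [3, -1]] with P⁻¹ = [[-1, 1], [-3, 2]], and C = P·diag(-2, 2)·P⁻¹.
Then C⁸ = P·diag(256, 256)·P⁻¹ = [[512, -256], [768, -256]] · [[-1, 1], [-3, 2]] = [[256, 0], [0, 256]].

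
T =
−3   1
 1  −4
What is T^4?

[[149, −189], [−189, 338]]

T^2 = [[10, −7], [−7, 17]]
T^3 = [[−37, 38], [38, −75]]
T^4 = [[149, −189], [−189, 338]]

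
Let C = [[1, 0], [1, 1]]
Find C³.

[[1, 0], [3, 1]]

C = I + N where N = [[0, 0], [1, 0]] is strictly lower-triangular, so N² = 0.
(I + N)³ = I + 3·N = [[1, 0], [3, 1]].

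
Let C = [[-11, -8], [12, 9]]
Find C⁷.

[[-6563, -4376], [6564, 4377]]

tr C = -2 and det C = -3, so the characteristic polynomial is λ² − (-2)λ + (-3) with roots -3 and 1.
Eigenvectors give P = [[-1, -2], [1, 3]] with P⁻¹ = [[-3, -2], [1, 1]], and C = P·diag(-3, 1)·P⁻¹.
Then C⁷ = P·diag(-2187, 1)·P⁻¹ = [[2187, -2], [-2187, 3]] · [[-3, -2], [1, 1]] = [[-6563, -4376], [6564, 4377]].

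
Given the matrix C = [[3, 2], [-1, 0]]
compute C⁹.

[[1023, 1022], [-511, -510]]

tr C = 3 and det C = 2, so the characteristic polynomial is λ² − (3)λ + (2) with roots 1 and 2.
Eigenvectors give P = [[-1, -2], [1, 1]] with P⁻¹ = [[1, 2], [-1, -1]], and C = P·diag(1, 2)·P⁻¹.
Then C⁹ = P·diag(1, 512)·P⁻¹ = [[-1, -1024], [1, 512]] · [[1, 2], [-1, -1]] = [[1023, 1022], [-511, -510]].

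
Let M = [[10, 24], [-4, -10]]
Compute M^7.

[[640, 1536], [-256, -640]]

tr M = 0 and det M = -4, so the characteristic polynomial is λ² − (0)λ + (-4) with roots 2 and -2.
Eigenvectors give P = [[3, 2], [-1, -1]] with P⁻¹ = [[1, 2], [-1, -3]], and M = P·diag(2, -2)·P⁻¹.
Then M^7 = P·diag(128, -128)·P⁻¹ = [[384, -256], [-128, 128]] · [[1, 2], [-1, -3]] = [[640, 1536], [-256, -640]].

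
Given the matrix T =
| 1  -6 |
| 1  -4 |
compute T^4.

[[-29, 90], [-15, 46]]

tr T = -3 and det T = 2, so the characteristic polynomial is λ² − (-3)λ + (2) with roots -2 and -1.
Eigenvectors give P = [[2, 3], [1, 1]] with P⁻¹ = [[-1, 3], [1, -2]], and T = P·diag(-2, -1)·P⁻¹.
Then T^4 = P·diag(16, 1)·P⁻¹ = [[32, 3], [16, 1]] · [[-1, 3], [1, -2]] = [[-29, 90], [-15, 46]].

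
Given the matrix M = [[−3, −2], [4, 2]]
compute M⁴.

[[−7, −6], [12, 8]]

M² = [[1, 2], [−4, −4]]
M³ = [[5, 2], [−4, 0]]
M⁴ = [[−7, −6], [12, 8]]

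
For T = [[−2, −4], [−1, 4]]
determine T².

[[8, −8], [−2, 20]]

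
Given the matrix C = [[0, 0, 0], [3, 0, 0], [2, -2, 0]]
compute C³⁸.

[[0, 0, 0], [0, 0, 0], [0, 0, 0]]

C is strictly triangular, hence nilpotent: C³ = 0, so C³⁸ = 0.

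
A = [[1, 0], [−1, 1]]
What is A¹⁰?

[[1, 0], [−10, 1]]

A = I + N where N = [[0, 0], [−1, 0]] is strictly lower-triangular, so N² = 0.
(I + N)¹⁰ = I + 10·N = [[1, 0], [−10, 1]].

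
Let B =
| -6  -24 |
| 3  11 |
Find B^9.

tr B = 5 and det B = 6, so the characteristic polynomial is λ² − (5)λ + (6) with roots 3 and 2.
Eigenvectors give P = [[-8, -3], [3, 1]] with P⁻¹ = [[1, 3], [-3, -8]], and B = P·diag(3, 2)·P⁻¹.
Then B^9 = P·diag(19683, 512)·P⁻¹ = [[-157464, -1536], [59049, 512]] · [[1, 3], [-3, -8]] = [[-152856, -460104], [57513, 173051]].

[[-152856, -460104], [57513, 173051]]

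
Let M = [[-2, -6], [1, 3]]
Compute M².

[[-2, -6], [1, 3]]

M² = M (a projection; rank 1, trace 1), so M² = M.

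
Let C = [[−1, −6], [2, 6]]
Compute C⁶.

[[−1931, −3990], [1330, 2724]]

tr C = 5 and det C = 6, so the characteristic polynomial is λ² − (5)λ + (6) with roots 3 and 2.
Eigenvectors give P = [[−3, −2], [2, 1]] with P⁻¹ = [[1, 2], [−2, −3]], and C = P·diag(3, 2)·P⁻¹.
Then C⁶ = P·diag(729, 64)·P⁻¹ = [[−2187, −128], [1458, 64]] · [[1, 2], [−2, −3]] = [[−1931, −3990], [1330, 2724]].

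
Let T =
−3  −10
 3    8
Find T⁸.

tr T = 5 and det T = 6, so the characteristic polynomial is λ² − (5)λ + (6) with roots 2 and 3.
Eigenvectors give P = [[−2, −5], [1, 3]] with P⁻¹ = [[−3, −5], [1, 2]], and T = P·diag(2, 3)·P⁻¹.
Then T⁸ = P·diag(256, 6561)·P⁻¹ = [[−512, −32805], [256, 19683]] · [[−3, −5], [1, 2]] = [[−31269, −63050], [18915, 38086]].

[[−31269, −63050], [18915, 38086]]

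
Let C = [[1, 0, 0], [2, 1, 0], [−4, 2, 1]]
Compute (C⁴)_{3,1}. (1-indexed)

8

C = I + N where N = [[0, 0, 0], [2, 0, 0], [−4, 2, 0]] is strictly lower-triangular, so N³ = 0.
(I + N)⁴ = I + 4·N + 6·N² = [[1, 0, 0], [8, 1, 0], [8, 8, 1]].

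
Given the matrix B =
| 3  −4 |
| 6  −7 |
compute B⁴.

tr B = −4 and det B = 3, so the characteristic polynomial is λ² − (−4)λ + (3) with roots −3 and −1.
Eigenvectors give P = [[−2, 1], [−3, 1]] with P⁻¹ = [[1, −1], [3, −2]], and B = P·diag(−3, −1)·P⁻¹.
Then B⁴ = P·diag(81, 1)·P⁻¹ = [[−162, 1], [−243, 1]] · [[1, −1], [3, −2]] = [[−159, 160], [−240, 241]].

[[−159, 160], [−240, 241]]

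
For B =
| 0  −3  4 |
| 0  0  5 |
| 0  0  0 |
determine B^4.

B is strictly triangular, hence nilpotent: B^3 = 0, so B^4 = 0.

[[0, 0, 0], [0, 0, 0], [0, 0, 0]]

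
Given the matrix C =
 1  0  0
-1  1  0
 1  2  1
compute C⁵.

C = I + N where N = [[0, 0, 0], [-1, 0, 0], [1, 2, 0]] is strictly lower-triangular, so N³ = 0.
(I + N)⁵ = I + 5·N + 10·N² = [[1, 0, 0], [-5, 1, 0], [-15, 10, 1]].

[[1, 0, 0], [-5, 1, 0], [-15, 10, 1]]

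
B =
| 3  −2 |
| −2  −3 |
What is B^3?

B^2 = [[13, 0], [0, 13]]
B^3 = [[39, −26], [−26, −39]]

[[39, −26], [−26, −39]]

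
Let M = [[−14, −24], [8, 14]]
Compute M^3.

[[−56, −96], [32, 56]]

tr M = 0 and det M = −4, so the characteristic polynomial is λ² − (0)λ + (−4) with roots −2 and 2.
Eigenvectors give P = [[−2, −3], [1, 2]] with P⁻¹ = [[−2, −3], [1, 2]], and M = P·diag(−2, 2)·P⁻¹.
Then M^3 = P·diag(−8, 8)·P⁻¹ = [[16, −24], [−8, 16]] · [[−2, −3], [1, 2]] = [[−56, −96], [32, 56]].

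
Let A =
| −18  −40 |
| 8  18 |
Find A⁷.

tr A = 0 and det A = −4, so the characteristic polynomial is λ² − (0)λ + (−4) with roots −2 and 2.
Eigenvectors give P = [[5, −2], [−2, 1]] with P⁻¹ = [[1, 2], [2, 5]], and A = P·diag(−2, 2)·P⁻¹.
Then A⁷ = P·diag(−128, 128)·P⁻¹ = [[−640, −256], [256, 128]] · [[1, 2], [2, 5]] = [[−1152, −2560], [512, 1152]].

[[−1152, −2560], [512, 1152]]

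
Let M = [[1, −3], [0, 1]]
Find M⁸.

[[1, −24], [0, 1]]

M = I + N where N = [[0, −3], [0, 0]] is strictly upper-triangular, so N² = 0.
(I + N)⁸ = I + 8·N = [[1, −24], [0, 1]].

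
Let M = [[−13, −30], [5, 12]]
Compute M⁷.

[[−6817, −13890], [2315, 4758]]

tr M = −1 and det M = −6, so the characteristic polynomial is λ² − (−1)λ + (−6) with roots −3 and 2.
Eigenvectors give P = [[−3, −2], [1, 1]] with P⁻¹ = [[−1, −2], [1, 3]], and M = P·diag(−3, 2)·P⁻¹.
Then M⁷ = P·diag(−2187, 128)·P⁻¹ = [[6561, −256], [−2187, 128]] · [[−1, −2], [1, 3]] = [[−6817, −13890], [2315, 4758]].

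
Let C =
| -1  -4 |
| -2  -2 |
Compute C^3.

C^2 = [[9, 12], [6, 12]]
C^3 = [[-33, -60], [-30, -48]]

[[-33, -60], [-30, -48]]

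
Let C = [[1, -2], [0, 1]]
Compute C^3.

[[1, -6], [0, 1]]

C = I + N where N = [[0, -2], [0, 0]] is strictly upper-triangular, so N^2 = 0.
(I + N)^3 = I + 3·N = [[1, -6], [0, 1]].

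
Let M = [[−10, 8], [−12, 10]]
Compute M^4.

[[16, 0], [0, 16]]

tr M = 0 and det M = −4, so the characteristic polynomial is λ² − (0)λ + (−4) with roots −2 and 2.
Eigenvectors give P = [[1, −2], [1, −3]] with P⁻¹ = [[3, −2], [1, −1]], and M = P·diag(−2, 2)·P⁻¹.
Then M^4 = P·diag(16, 16)·P⁻¹ = [[16, −32], [16, −48]] · [[3, −2], [1, −1]] = [[16, 0], [0, 16]].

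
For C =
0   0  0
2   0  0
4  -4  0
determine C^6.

[[0, 0, 0], [0, 0, 0], [0, 0, 0]]

C is strictly triangular, hence nilpotent: C^3 = 0, so C^6 = 0.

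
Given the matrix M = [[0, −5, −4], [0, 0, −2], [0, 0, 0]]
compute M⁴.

M is strictly triangular, hence nilpotent: M³ = 0, so M⁴ = 0.

[[0, 0, 0], [0, 0, 0], [0, 0, 0]]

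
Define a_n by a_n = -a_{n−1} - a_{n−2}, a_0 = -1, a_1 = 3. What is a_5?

-2

With companion matrix B = [[-1, -1], [1, 0]], [a_n, a_{n−1}]ᵀ = B·[a_{n−1}, a_{n−2}]ᵀ, so [a_5, a_4]ᵀ = B⁴·[a_1, a_0]ᵀ.
B⁴ = [[-1, -1], [1, 0]], giving [a_5, a_4]ᵀ = [[-2], [3]].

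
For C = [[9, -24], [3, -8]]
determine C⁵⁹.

C² = C (a projection; rank 1, trace 1), so C⁵⁹ = C.

[[9, -24], [3, -8]]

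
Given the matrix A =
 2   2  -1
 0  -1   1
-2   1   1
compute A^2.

[[6, 1, -1], [-2, 2, 0], [-6, -4, 4]]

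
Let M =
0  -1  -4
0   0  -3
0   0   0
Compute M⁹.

M is strictly triangular, hence nilpotent: M³ = 0, so M⁹ = 0.

[[0, 0, 0], [0, 0, 0], [0, 0, 0]]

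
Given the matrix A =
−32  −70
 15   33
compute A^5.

tr A = 1 and det A = −6, so the characteristic polynomial is λ² − (1)λ + (−6) with roots −2 and 3.
Eigenvectors give P = [[7, −2], [−3, 1]] with P⁻¹ = [[1, 2], [3, 7]], and A = P·diag(−2, 3)·P⁻¹.
Then A^5 = P·diag(−32, 243)·P⁻¹ = [[−224, −486], [96, 243]] · [[1, 2], [3, 7]] = [[−1682, −3850], [825, 1893]].

[[−1682, −3850], [825, 1893]]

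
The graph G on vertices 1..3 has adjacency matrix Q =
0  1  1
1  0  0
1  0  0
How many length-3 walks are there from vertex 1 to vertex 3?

The number of length-3 walks from vertex 1 to vertex 3 is entry (1,3) of Q³, where Q is the adjacency matrix.
Q² = [[2, 0, 0], [0, 1, 1], [0, 1, 1]]
Q³ = [[0, 2, 2], [2, 0, 0], [2, 0, 0]]

2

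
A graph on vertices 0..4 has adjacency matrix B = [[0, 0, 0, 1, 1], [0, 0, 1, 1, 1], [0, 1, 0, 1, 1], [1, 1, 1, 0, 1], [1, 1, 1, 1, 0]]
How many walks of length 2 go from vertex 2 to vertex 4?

2

The number of length-2 walks from vertex 2 to vertex 4 is entry (2,4) of B², where B is the adjacency matrix.
B² = [[2, 2, 2, 1, 1], [2, 3, 2, 2, 2], [2, 2, 3, 2, 2], [1, 2, 2, 4, 3], [1, 2, 2, 3, 4]]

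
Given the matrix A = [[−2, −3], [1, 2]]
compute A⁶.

[[1, 0], [0, 1]]

A² = I (check: tr A = 0 and det A = −1), so A⁶ = I since 6 is even.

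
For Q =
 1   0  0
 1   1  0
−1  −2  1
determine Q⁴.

Q = I + N where N = [[0, 0, 0], [1, 0, 0], [−1, −2, 0]] is strictly lower-triangular, so N³ = 0.
(I + N)⁴ = I + 4·N + 6·N² = [[1, 0, 0], [4, 1, 0], [−16, −8, 1]].

[[1, 0, 0], [4, 1, 0], [−16, −8, 1]]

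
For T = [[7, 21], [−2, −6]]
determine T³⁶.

[[7, 21], [−2, −6]]

T² = T (a projection; rank 1, trace 1), so T³⁶ = T.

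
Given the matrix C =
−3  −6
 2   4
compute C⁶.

C² = C (a projection; rank 1, trace 1), so C⁶ = C.

[[−3, −6], [2, 4]]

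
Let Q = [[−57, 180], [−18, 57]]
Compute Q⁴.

tr Q = 0 and det Q = −9, so the characteristic polynomial is λ² − (0)λ + (−9) with roots 3 and −3.
Eigenvectors give P = [[3, 10], [1, 3]] with P⁻¹ = [[−3, 10], [1, −3]], and Q = P·diag(3, −3)·P⁻¹.
Then Q⁴ = P·diag(81, 81)·P⁻¹ = [[243, 810], [81, 243]] · [[−3, 10], [1, −3]] = [[81, 0], [0, 81]].

[[81, 0], [0, 81]]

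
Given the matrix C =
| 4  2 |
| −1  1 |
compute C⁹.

[[38854, 38342], [−19171, −18659]]

tr C = 5 and det C = 6, so the characteristic polynomial is λ² − (5)λ + (6) with roots 2 and 3.
Eigenvectors give P = [[1, −2], [−1, 1]] with P⁻¹ = [[−1, −2], [−1, −1]], and C = P·diag(2, 3)·P⁻¹.
Then C⁹ = P·diag(512, 19683)·P⁻¹ = [[512, −39366], [−512, 19683]] · [[−1, −2], [−1, −1]] = [[38854, 38342], [−19171, −18659]].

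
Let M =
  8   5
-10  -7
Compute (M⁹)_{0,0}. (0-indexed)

39878

tr M = 1 and det M = -6, so the characteristic polynomial is λ² − (1)λ + (-6) with roots 3 and -2.
Eigenvectors give P = [[-1, -1], [1, 2]] with P⁻¹ = [[-2, -1], [1, 1]], and M = P·diag(3, -2)·P⁻¹.
Then M⁹ = P·diag(19683, -512)·P⁻¹ = [[-19683, 512], [19683, -1024]] · [[-2, -1], [1, 1]] = [[39878, 20195], [-40390, -20707]].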